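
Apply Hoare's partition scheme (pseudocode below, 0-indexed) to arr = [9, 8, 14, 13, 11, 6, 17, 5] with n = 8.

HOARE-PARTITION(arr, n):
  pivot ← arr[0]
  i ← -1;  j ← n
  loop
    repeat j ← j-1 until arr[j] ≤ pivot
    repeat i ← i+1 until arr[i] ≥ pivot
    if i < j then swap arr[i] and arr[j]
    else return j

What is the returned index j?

2

pivot = arr[0] = 9; i = -1, j = 8
j→7 (arr[7]=5≤9), i→0 (arr[0]=9≥9); i<j, swap → [5, 8, 14, 13, 11, 6, 17, 9]
j→5 (arr[5]=6≤9), i→2 (arr[2]=14≥9); i<j, swap → [5, 8, 6, 13, 11, 14, 17, 9]
j→2, i→3; i≥j, return j=2. arr = [5, 8, 6, 13, 11, 14, 17, 9]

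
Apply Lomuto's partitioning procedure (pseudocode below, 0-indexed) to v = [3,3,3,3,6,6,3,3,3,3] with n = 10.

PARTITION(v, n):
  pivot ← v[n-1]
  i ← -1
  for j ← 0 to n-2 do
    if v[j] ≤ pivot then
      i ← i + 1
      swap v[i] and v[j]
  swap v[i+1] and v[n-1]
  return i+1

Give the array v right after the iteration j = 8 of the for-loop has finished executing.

pivot=3, i=-1
j=0: 3≤3, i=0, swap(0,0) ⇒ [3,3,3,3,6,6,3,3,3,3]
j=1: 3≤3, i=1, swap(1,1) ⇒ [3,3,3,3,6,6,3,3,3,3]
j=2: 3≤3, i=2, swap(2,2) ⇒ [3,3,3,3,6,6,3,3,3,3]
j=3: 3≤3, i=3, swap(3,3) ⇒ [3,3,3,3,6,6,3,3,3,3]
j=4: 6>3, skip
j=5: 6>3, skip
j=6: 3≤3, i=4, swap(4,6) ⇒ [3,3,3,3,3,6,6,3,3,3]
j=7: 3≤3, i=5, swap(5,7) ⇒ [3,3,3,3,3,3,6,6,3,3]
j=8: 3≤3, i=6, swap(6,8) ⇒ [3,3,3,3,3,3,3,6,6,3]
(after j=8) v = [3,3,3,3,3,3,3,6,6,3]

[3,3,3,3,3,3,3,6,6,3]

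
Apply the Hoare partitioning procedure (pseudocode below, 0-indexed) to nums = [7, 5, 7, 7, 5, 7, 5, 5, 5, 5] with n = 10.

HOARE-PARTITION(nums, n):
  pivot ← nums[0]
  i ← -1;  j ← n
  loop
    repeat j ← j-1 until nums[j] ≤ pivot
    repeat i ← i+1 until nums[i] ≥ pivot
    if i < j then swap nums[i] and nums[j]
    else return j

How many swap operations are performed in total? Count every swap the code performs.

pivot=7
j stops at 9 (5), i stops at 0 (7); swap ⇒ [5, 5, 7, 7, 5, 7, 5, 5, 5, 7]
j stops at 8 (5), i stops at 2 (7); swap ⇒ [5, 5, 5, 7, 5, 7, 5, 5, 7, 7]
j stops at 7 (5), i stops at 3 (7); swap ⇒ [5, 5, 5, 5, 5, 7, 5, 7, 7, 7]
j stops at 6 (5), i stops at 5 (7); swap ⇒ [5, 5, 5, 5, 5, 5, 7, 7, 7, 7]
j stops at 5, i stops at 6; i≥j ⇒ return 5. nums=[5, 5, 5, 5, 5, 5, 7, 7, 7, 7]

4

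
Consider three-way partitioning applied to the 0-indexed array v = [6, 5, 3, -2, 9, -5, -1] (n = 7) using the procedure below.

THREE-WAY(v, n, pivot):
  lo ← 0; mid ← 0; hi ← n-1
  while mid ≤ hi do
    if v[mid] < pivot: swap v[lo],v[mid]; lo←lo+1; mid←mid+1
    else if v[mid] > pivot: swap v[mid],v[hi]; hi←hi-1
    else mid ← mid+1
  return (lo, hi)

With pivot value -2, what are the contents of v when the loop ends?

[-5, -2, 3, 9, 5, -1, 6]

lo=0 mid=0 hi=6
6>-2: swap(0,6), hi=5 ⇒ [-1, 5, 3, -2, 9, -5, 6]
-1>-2: swap(0,5), hi=4 ⇒ [-5, 5, 3, -2, 9, -1, 6]
-5<-2: swap(0,0), lo=1 mid=1 ⇒ [-5, 5, 3, -2, 9, -1, 6]
5>-2: swap(1,4), hi=3 ⇒ [-5, 9, 3, -2, 5, -1, 6]
9>-2: swap(1,3), hi=2 ⇒ [-5, -2, 3, 9, 5, -1, 6]
-2=-2: mid=2
3>-2: swap(2,2), hi=1 ⇒ [-5, -2, 3, 9, 5, -1, 6]
done. lo=1 hi=1; v=[-5, -2, 3, 9, 5, -1, 6]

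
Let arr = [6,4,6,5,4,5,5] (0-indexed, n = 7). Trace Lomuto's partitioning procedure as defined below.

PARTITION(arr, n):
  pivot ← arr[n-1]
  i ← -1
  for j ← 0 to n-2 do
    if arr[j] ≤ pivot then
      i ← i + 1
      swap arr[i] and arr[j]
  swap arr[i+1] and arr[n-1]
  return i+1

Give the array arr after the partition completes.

[4,5,4,5,5,6,6]

pivot = arr[6] = 5; i = -1
j=0: arr[0]=6 > 5 → no swap
j=1: arr[1]=4 ≤ 5 → i=0, swap arr[0],arr[1] → [4,6,6,5,4,5,5]
j=2: arr[2]=6 > 5 → no swap
j=3: arr[3]=5 ≤ 5 → i=1, swap arr[1],arr[3] → [4,5,6,6,4,5,5]
j=4: arr[4]=4 ≤ 5 → i=2, swap arr[2],arr[4] → [4,5,4,6,6,5,5]
j=5: arr[5]=5 ≤ 5 → i=3, swap arr[3],arr[5] → [4,5,4,5,6,6,5]
final swap arr[4],arr[6] → [4,5,4,5,5,6,6]; return 4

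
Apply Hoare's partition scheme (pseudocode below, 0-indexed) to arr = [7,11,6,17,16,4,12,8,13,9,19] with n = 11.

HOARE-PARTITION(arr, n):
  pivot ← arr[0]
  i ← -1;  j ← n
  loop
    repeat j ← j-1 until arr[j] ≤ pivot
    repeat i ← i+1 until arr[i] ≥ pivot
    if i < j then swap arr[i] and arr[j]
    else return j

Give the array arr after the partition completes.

[4,6,11,17,16,7,12,8,13,9,19]

pivot=7
j stops at 5 (4), i stops at 0 (7); swap ⇒ [4,11,6,17,16,7,12,8,13,9,19]
j stops at 2 (6), i stops at 1 (11); swap ⇒ [4,6,11,17,16,7,12,8,13,9,19]
j stops at 1, i stops at 2; i≥j ⇒ return 1. arr=[4,6,11,17,16,7,12,8,13,9,19]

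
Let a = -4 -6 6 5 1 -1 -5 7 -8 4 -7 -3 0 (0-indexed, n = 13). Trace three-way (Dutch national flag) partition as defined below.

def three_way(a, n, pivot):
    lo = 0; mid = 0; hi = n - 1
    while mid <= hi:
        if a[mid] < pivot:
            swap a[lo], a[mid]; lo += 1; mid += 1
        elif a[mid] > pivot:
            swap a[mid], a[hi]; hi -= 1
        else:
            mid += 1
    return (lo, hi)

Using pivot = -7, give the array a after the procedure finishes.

-8 -7 5 1 -1 -5 7 6 4 -6 -3 0 -4

lo=0 mid=0 hi=12
-4>-7: swap(0,12), hi=11 ⇒ 0 -6 6 5 1 -1 -5 7 -8 4 -7 -3 -4
0>-7: swap(0,11), hi=10 ⇒ -3 -6 6 5 1 -1 -5 7 -8 4 -7 0 -4
-3>-7: swap(0,10), hi=9 ⇒ -7 -6 6 5 1 -1 -5 7 -8 4 -3 0 -4
-7=-7: mid=1
-6>-7: swap(1,9), hi=8 ⇒ -7 4 6 5 1 -1 -5 7 -8 -6 -3 0 -4
4>-7: swap(1,8), hi=7 ⇒ -7 -8 6 5 1 -1 -5 7 4 -6 -3 0 -4
-8<-7: swap(0,1), lo=1 mid=2 ⇒ -8 -7 6 5 1 -1 -5 7 4 -6 -3 0 -4
6>-7: swap(2,7), hi=6 ⇒ -8 -7 7 5 1 -1 -5 6 4 -6 -3 0 -4
7>-7: swap(2,6), hi=5 ⇒ -8 -7 -5 5 1 -1 7 6 4 -6 -3 0 -4
-5>-7: swap(2,5), hi=4 ⇒ -8 -7 -1 5 1 -5 7 6 4 -6 -3 0 -4
-1>-7: swap(2,4), hi=3 ⇒ -8 -7 1 5 -1 -5 7 6 4 -6 -3 0 -4
1>-7: swap(2,3), hi=2 ⇒ -8 -7 5 1 -1 -5 7 6 4 -6 -3 0 -4
5>-7: swap(2,2), hi=1 ⇒ -8 -7 5 1 -1 -5 7 6 4 -6 -3 0 -4
done. lo=1 hi=1; a=-8 -7 5 1 -1 -5 7 6 4 -6 -3 0 -4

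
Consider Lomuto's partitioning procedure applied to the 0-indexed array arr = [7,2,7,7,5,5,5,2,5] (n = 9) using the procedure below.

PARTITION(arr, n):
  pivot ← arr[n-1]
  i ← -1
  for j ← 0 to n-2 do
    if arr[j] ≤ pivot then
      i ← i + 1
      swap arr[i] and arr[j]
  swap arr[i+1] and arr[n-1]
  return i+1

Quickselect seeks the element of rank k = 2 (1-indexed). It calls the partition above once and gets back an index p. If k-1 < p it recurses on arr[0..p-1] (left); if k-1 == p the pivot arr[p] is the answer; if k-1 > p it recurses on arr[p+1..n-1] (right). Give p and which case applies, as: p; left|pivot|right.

5; left

pivot=5, i=-1
j=0: 7>5, skip
j=1: 2≤5, i=0, swap(0,1) ⇒ [2,7,7,7,5,5,5,2,5]
j=2: 7>5, skip
j=3: 7>5, skip
j=4: 5≤5, i=1, swap(1,4) ⇒ [2,5,7,7,7,5,5,2,5]
j=5: 5≤5, i=2, swap(2,5) ⇒ [2,5,5,7,7,7,5,2,5]
j=6: 5≤5, i=3, swap(3,6) ⇒ [2,5,5,5,7,7,7,2,5]
j=7: 2≤5, i=4, swap(4,7) ⇒ [2,5,5,5,2,7,7,7,5]
swap(5,8) ⇒ [2,5,5,5,2,5,7,7,7]; return 5
p = 5; k-1 = 1 < 5 ⇒ left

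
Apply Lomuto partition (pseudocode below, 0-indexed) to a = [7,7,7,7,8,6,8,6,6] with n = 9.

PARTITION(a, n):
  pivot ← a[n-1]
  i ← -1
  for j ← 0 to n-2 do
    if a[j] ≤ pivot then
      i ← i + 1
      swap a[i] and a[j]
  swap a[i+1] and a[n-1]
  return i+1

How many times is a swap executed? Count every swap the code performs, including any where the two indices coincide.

3

pivot = a[8] = 6; i = -1
j=0: a[0]=7 > 6 → no swap
j=1: a[1]=7 > 6 → no swap
j=2: a[2]=7 > 6 → no swap
j=3: a[3]=7 > 6 → no swap
j=4: a[4]=8 > 6 → no swap
j=5: a[5]=6 ≤ 6 → i=0, swap a[0],a[5] → [6,7,7,7,8,7,8,6,6]
j=6: a[6]=8 > 6 → no swap
j=7: a[7]=6 ≤ 6 → i=1, swap a[1],a[7] → [6,6,7,7,8,7,8,7,6]
final swap a[2],a[8] → [6,6,6,7,8,7,8,7,7]; return 2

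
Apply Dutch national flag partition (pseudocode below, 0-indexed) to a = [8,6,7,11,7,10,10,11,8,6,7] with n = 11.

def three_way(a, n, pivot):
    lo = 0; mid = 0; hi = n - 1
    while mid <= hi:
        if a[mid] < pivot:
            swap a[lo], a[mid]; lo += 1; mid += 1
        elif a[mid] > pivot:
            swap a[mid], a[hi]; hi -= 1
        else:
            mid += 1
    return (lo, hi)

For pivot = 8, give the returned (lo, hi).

lo=0 mid=0 hi=10
8=8: mid=1
6<8: swap(0,1), lo=1 mid=2 ⇒ [6,8,7,11,7,10,10,11,8,6,7]
7<8: swap(1,2), lo=2 mid=3 ⇒ [6,7,8,11,7,10,10,11,8,6,7]
11>8: swap(3,10), hi=9 ⇒ [6,7,8,7,7,10,10,11,8,6,11]
7<8: swap(2,3), lo=3 mid=4 ⇒ [6,7,7,8,7,10,10,11,8,6,11]
7<8: swap(3,4), lo=4 mid=5 ⇒ [6,7,7,7,8,10,10,11,8,6,11]
10>8: swap(5,9), hi=8 ⇒ [6,7,7,7,8,6,10,11,8,10,11]
6<8: swap(4,5), lo=5 mid=6 ⇒ [6,7,7,7,6,8,10,11,8,10,11]
10>8: swap(6,8), hi=7 ⇒ [6,7,7,7,6,8,8,11,10,10,11]
8=8: mid=7
11>8: swap(7,7), hi=6 ⇒ [6,7,7,7,6,8,8,11,10,10,11]
done. lo=5 hi=6; a=[6,7,7,7,6,8,8,11,10,10,11]

(5, 6)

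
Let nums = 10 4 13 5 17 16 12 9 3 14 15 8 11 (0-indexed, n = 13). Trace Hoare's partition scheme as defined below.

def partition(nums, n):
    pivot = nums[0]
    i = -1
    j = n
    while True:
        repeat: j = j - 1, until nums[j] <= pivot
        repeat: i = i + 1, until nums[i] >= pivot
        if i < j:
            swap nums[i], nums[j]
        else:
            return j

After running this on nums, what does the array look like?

8 4 3 5 9 16 12 17 13 14 15 10 11

pivot=10
j stops at 11 (8), i stops at 0 (10); swap ⇒ 8 4 13 5 17 16 12 9 3 14 15 10 11
j stops at 8 (3), i stops at 2 (13); swap ⇒ 8 4 3 5 17 16 12 9 13 14 15 10 11
j stops at 7 (9), i stops at 4 (17); swap ⇒ 8 4 3 5 9 16 12 17 13 14 15 10 11
j stops at 4, i stops at 5; i≥j ⇒ return 4. nums=8 4 3 5 9 16 12 17 13 14 15 10 11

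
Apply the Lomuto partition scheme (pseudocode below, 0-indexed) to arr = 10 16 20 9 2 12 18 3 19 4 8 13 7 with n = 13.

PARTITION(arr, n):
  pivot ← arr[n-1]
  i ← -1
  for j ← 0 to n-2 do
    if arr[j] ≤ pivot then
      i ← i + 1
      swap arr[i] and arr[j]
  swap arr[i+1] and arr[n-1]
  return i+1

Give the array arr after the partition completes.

pivot = arr[12] = 7; i = -1
j=0: arr[0]=10 > 7 → no swap
j=1: arr[1]=16 > 7 → no swap
j=2: arr[2]=20 > 7 → no swap
j=3: arr[3]=9 > 7 → no swap
j=4: arr[4]=2 ≤ 7 → i=0, swap arr[0],arr[4] → 2 16 20 9 10 12 18 3 19 4 8 13 7
j=5: arr[5]=12 > 7 → no swap
j=6: arr[6]=18 > 7 → no swap
j=7: arr[7]=3 ≤ 7 → i=1, swap arr[1],arr[7] → 2 3 20 9 10 12 18 16 19 4 8 13 7
j=8: arr[8]=19 > 7 → no swap
j=9: arr[9]=4 ≤ 7 → i=2, swap arr[2],arr[9] → 2 3 4 9 10 12 18 16 19 20 8 13 7
j=10: arr[10]=8 > 7 → no swap
j=11: arr[11]=13 > 7 → no swap
final swap arr[3],arr[12] → 2 3 4 7 10 12 18 16 19 20 8 13 9; return 3

2 3 4 7 10 12 18 16 19 20 8 13 9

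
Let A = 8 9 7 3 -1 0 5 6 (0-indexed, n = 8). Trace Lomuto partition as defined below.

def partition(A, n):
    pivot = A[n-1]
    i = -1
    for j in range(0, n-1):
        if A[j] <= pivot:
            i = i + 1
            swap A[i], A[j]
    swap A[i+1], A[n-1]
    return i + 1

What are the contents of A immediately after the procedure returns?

pivot=6, i=-1
j=0: 8>6, skip
j=1: 9>6, skip
j=2: 7>6, skip
j=3: 3≤6, i=0, swap(0,3) ⇒ 3 9 7 8 -1 0 5 6
j=4: -1≤6, i=1, swap(1,4) ⇒ 3 -1 7 8 9 0 5 6
j=5: 0≤6, i=2, swap(2,5) ⇒ 3 -1 0 8 9 7 5 6
j=6: 5≤6, i=3, swap(3,6) ⇒ 3 -1 0 5 9 7 8 6
swap(4,7) ⇒ 3 -1 0 5 6 7 8 9; return 4

3 -1 0 5 6 7 8 9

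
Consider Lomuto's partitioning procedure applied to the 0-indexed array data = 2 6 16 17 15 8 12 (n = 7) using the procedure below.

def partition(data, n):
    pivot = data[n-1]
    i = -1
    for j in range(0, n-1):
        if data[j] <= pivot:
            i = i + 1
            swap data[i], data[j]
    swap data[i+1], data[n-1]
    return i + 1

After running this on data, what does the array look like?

pivot=12, i=-1
j=0: 2≤12, i=0, swap(0,0) ⇒ 2 6 16 17 15 8 12
j=1: 6≤12, i=1, swap(1,1) ⇒ 2 6 16 17 15 8 12
j=2: 16>12, skip
j=3: 17>12, skip
j=4: 15>12, skip
j=5: 8≤12, i=2, swap(2,5) ⇒ 2 6 8 17 15 16 12
swap(3,6) ⇒ 2 6 8 12 15 16 17; return 3

2 6 8 12 15 16 17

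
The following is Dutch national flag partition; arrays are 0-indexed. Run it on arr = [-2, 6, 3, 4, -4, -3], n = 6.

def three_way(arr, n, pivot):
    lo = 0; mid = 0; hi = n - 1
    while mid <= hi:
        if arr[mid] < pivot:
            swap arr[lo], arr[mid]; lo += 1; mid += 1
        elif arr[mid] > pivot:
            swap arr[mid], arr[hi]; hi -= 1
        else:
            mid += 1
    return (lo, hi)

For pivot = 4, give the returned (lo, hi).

lo=0 mid=0 hi=5
-2<4: swap(0,0), lo=1 mid=1 ⇒ [-2, 6, 3, 4, -4, -3]
6>4: swap(1,5), hi=4 ⇒ [-2, -3, 3, 4, -4, 6]
-3<4: swap(1,1), lo=2 mid=2 ⇒ [-2, -3, 3, 4, -4, 6]
3<4: swap(2,2), lo=3 mid=3 ⇒ [-2, -3, 3, 4, -4, 6]
4=4: mid=4
-4<4: swap(3,4), lo=4 mid=5 ⇒ [-2, -3, 3, -4, 4, 6]
done. lo=4 hi=4; arr=[-2, -3, 3, -4, 4, 6]

(4, 4)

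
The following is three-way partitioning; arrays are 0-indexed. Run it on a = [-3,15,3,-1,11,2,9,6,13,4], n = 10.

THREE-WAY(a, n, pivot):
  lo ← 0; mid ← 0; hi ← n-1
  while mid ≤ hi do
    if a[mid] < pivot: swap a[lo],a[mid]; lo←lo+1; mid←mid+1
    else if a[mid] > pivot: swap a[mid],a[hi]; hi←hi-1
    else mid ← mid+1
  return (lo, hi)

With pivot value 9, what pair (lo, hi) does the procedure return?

(6, 6)

pivot = 9; lo=0, mid=0, hi=9
a[mid]=-3<9: swap a[0],a[0]; lo=1,mid=1 → [-3,15,3,-1,11,2,9,6,13,4]
a[mid]=15>9: swap a[1],a[9]; hi=8 → [-3,4,3,-1,11,2,9,6,13,15]
a[mid]=4<9: swap a[1],a[1]; lo=2,mid=2 → [-3,4,3,-1,11,2,9,6,13,15]
a[mid]=3<9: swap a[2],a[2]; lo=3,mid=3 → [-3,4,3,-1,11,2,9,6,13,15]
a[mid]=-1<9: swap a[3],a[3]; lo=4,mid=4 → [-3,4,3,-1,11,2,9,6,13,15]
a[mid]=11>9: swap a[4],a[8]; hi=7 → [-3,4,3,-1,13,2,9,6,11,15]
a[mid]=13>9: swap a[4],a[7]; hi=6 → [-3,4,3,-1,6,2,9,13,11,15]
a[mid]=6<9: swap a[4],a[4]; lo=5,mid=5 → [-3,4,3,-1,6,2,9,13,11,15]
a[mid]=2<9: swap a[5],a[5]; lo=6,mid=6 → [-3,4,3,-1,6,2,9,13,11,15]
a[mid]=9=9: mid=7
end: lo=6, hi=6; a = [-3,4,3,-1,6,2,9,13,11,15]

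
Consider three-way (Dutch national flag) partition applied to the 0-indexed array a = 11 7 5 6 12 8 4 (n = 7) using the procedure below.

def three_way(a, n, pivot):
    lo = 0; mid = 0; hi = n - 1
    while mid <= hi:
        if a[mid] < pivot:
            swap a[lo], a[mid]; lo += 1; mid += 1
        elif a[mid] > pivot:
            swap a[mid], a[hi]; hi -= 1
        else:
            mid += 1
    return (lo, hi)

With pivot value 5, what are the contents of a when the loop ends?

pivot = 5; lo=0, mid=0, hi=6
a[mid]=11>5: swap a[0],a[6]; hi=5 → 4 7 5 6 12 8 11
a[mid]=4<5: swap a[0],a[0]; lo=1,mid=1 → 4 7 5 6 12 8 11
a[mid]=7>5: swap a[1],a[5]; hi=4 → 4 8 5 6 12 7 11
a[mid]=8>5: swap a[1],a[4]; hi=3 → 4 12 5 6 8 7 11
a[mid]=12>5: swap a[1],a[3]; hi=2 → 4 6 5 12 8 7 11
a[mid]=6>5: swap a[1],a[2]; hi=1 → 4 5 6 12 8 7 11
a[mid]=5=5: mid=2
end: lo=1, hi=1; a = 4 5 6 12 8 7 11

4 5 6 12 8 7 11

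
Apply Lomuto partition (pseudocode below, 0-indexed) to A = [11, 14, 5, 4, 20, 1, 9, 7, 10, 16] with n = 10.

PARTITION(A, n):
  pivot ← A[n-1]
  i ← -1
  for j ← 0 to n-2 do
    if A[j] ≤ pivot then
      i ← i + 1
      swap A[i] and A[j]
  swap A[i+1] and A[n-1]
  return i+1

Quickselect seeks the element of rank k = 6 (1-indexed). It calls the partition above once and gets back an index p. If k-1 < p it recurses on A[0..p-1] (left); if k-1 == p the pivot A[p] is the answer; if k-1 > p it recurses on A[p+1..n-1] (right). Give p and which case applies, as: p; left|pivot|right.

8; left

pivot=16, i=-1
j=0: 11≤16, i=0, swap(0,0) ⇒ [11, 14, 5, 4, 20, 1, 9, 7, 10, 16]
j=1: 14≤16, i=1, swap(1,1) ⇒ [11, 14, 5, 4, 20, 1, 9, 7, 10, 16]
j=2: 5≤16, i=2, swap(2,2) ⇒ [11, 14, 5, 4, 20, 1, 9, 7, 10, 16]
j=3: 4≤16, i=3, swap(3,3) ⇒ [11, 14, 5, 4, 20, 1, 9, 7, 10, 16]
j=4: 20>16, skip
j=5: 1≤16, i=4, swap(4,5) ⇒ [11, 14, 5, 4, 1, 20, 9, 7, 10, 16]
j=6: 9≤16, i=5, swap(5,6) ⇒ [11, 14, 5, 4, 1, 9, 20, 7, 10, 16]
j=7: 7≤16, i=6, swap(6,7) ⇒ [11, 14, 5, 4, 1, 9, 7, 20, 10, 16]
j=8: 10≤16, i=7, swap(7,8) ⇒ [11, 14, 5, 4, 1, 9, 7, 10, 20, 16]
swap(8,9) ⇒ [11, 14, 5, 4, 1, 9, 7, 10, 16, 20]; return 8
p = 8; k-1 = 5 < 8 ⇒ left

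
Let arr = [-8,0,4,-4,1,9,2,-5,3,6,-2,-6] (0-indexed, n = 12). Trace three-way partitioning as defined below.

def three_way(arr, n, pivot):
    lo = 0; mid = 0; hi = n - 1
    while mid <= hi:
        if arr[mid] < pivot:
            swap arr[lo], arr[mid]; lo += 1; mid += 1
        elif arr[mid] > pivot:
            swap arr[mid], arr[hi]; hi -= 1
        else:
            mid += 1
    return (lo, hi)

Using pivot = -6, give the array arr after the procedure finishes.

lo=0 mid=0 hi=11
-8<-6: swap(0,0), lo=1 mid=1 ⇒ [-8,0,4,-4,1,9,2,-5,3,6,-2,-6]
0>-6: swap(1,11), hi=10 ⇒ [-8,-6,4,-4,1,9,2,-5,3,6,-2,0]
-6=-6: mid=2
4>-6: swap(2,10), hi=9 ⇒ [-8,-6,-2,-4,1,9,2,-5,3,6,4,0]
-2>-6: swap(2,9), hi=8 ⇒ [-8,-6,6,-4,1,9,2,-5,3,-2,4,0]
6>-6: swap(2,8), hi=7 ⇒ [-8,-6,3,-4,1,9,2,-5,6,-2,4,0]
3>-6: swap(2,7), hi=6 ⇒ [-8,-6,-5,-4,1,9,2,3,6,-2,4,0]
-5>-6: swap(2,6), hi=5 ⇒ [-8,-6,2,-4,1,9,-5,3,6,-2,4,0]
2>-6: swap(2,5), hi=4 ⇒ [-8,-6,9,-4,1,2,-5,3,6,-2,4,0]
9>-6: swap(2,4), hi=3 ⇒ [-8,-6,1,-4,9,2,-5,3,6,-2,4,0]
1>-6: swap(2,3), hi=2 ⇒ [-8,-6,-4,1,9,2,-5,3,6,-2,4,0]
-4>-6: swap(2,2), hi=1 ⇒ [-8,-6,-4,1,9,2,-5,3,6,-2,4,0]
done. lo=1 hi=1; arr=[-8,-6,-4,1,9,2,-5,3,6,-2,4,0]

[-8,-6,-4,1,9,2,-5,3,6,-2,4,0]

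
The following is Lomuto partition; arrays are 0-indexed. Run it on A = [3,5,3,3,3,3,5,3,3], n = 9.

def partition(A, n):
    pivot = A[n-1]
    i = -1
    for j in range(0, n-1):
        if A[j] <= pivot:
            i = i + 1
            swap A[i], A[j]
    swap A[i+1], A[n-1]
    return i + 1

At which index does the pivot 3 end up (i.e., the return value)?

pivot = A[8] = 3; i = -1
j=0: A[0]=3 ≤ 3 → i=0, swap A[0],A[0] (no change) → [3,5,3,3,3,3,5,3,3]
j=1: A[1]=5 > 3 → no swap
j=2: A[2]=3 ≤ 3 → i=1, swap A[1],A[2] → [3,3,5,3,3,3,5,3,3]
j=3: A[3]=3 ≤ 3 → i=2, swap A[2],A[3] → [3,3,3,5,3,3,5,3,3]
j=4: A[4]=3 ≤ 3 → i=3, swap A[3],A[4] → [3,3,3,3,5,3,5,3,3]
j=5: A[5]=3 ≤ 3 → i=4, swap A[4],A[5] → [3,3,3,3,3,5,5,3,3]
j=6: A[6]=5 > 3 → no swap
j=7: A[7]=3 ≤ 3 → i=5, swap A[5],A[7] → [3,3,3,3,3,3,5,5,3]
final swap A[6],A[8] → [3,3,3,3,3,3,3,5,5]; return 6

6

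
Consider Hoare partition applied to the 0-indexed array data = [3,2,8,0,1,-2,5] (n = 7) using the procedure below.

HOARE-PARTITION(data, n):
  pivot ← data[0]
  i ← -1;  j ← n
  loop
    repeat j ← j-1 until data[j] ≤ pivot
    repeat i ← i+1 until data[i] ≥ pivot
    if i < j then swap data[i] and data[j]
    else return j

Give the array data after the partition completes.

[-2,2,1,0,8,3,5]

pivot=3
j stops at 5 (-2), i stops at 0 (3); swap ⇒ [-2,2,8,0,1,3,5]
j stops at 4 (1), i stops at 2 (8); swap ⇒ [-2,2,1,0,8,3,5]
j stops at 3, i stops at 4; i≥j ⇒ return 3. data=[-2,2,1,0,8,3,5]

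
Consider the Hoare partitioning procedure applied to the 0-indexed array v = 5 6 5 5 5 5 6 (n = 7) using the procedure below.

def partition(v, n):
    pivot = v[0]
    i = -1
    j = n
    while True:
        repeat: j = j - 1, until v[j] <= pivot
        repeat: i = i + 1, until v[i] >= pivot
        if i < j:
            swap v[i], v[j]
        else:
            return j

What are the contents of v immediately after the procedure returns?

pivot=5
j stops at 5 (5), i stops at 0 (5); swap ⇒ 5 6 5 5 5 5 6
j stops at 4 (5), i stops at 1 (6); swap ⇒ 5 5 5 5 6 5 6
j stops at 3 (5), i stops at 2 (5); swap ⇒ 5 5 5 5 6 5 6
j stops at 2, i stops at 3; i≥j ⇒ return 2. v=5 5 5 5 6 5 6

5 5 5 5 6 5 6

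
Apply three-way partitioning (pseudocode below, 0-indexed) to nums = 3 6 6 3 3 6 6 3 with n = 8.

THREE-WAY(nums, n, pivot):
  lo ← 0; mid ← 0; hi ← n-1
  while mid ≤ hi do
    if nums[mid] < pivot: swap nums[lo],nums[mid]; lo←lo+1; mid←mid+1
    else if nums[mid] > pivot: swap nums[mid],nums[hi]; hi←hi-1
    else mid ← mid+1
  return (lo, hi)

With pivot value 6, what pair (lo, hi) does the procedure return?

(4, 7)

pivot = 6; lo=0, mid=0, hi=7
nums[mid]=3<6: swap nums[0],nums[0]; lo=1,mid=1 → 3 6 6 3 3 6 6 3
nums[mid]=6=6: mid=2
nums[mid]=6=6: mid=3
nums[mid]=3<6: swap nums[1],nums[3]; lo=2,mid=4 → 3 3 6 6 3 6 6 3
nums[mid]=3<6: swap nums[2],nums[4]; lo=3,mid=5 → 3 3 3 6 6 6 6 3
nums[mid]=6=6: mid=6
nums[mid]=6=6: mid=7
nums[mid]=3<6: swap nums[3],nums[7]; lo=4,mid=8 → 3 3 3 3 6 6 6 6
end: lo=4, hi=7; nums = 3 3 3 3 6 6 6 6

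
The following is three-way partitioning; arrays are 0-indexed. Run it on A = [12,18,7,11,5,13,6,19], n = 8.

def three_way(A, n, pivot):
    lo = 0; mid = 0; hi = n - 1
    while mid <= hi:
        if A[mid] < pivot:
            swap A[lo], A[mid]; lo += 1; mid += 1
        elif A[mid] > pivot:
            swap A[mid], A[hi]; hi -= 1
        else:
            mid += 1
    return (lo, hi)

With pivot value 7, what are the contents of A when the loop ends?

[6,5,7,11,13,18,19,12]

lo=0 mid=0 hi=7
12>7: swap(0,7), hi=6 ⇒ [19,18,7,11,5,13,6,12]
19>7: swap(0,6), hi=5 ⇒ [6,18,7,11,5,13,19,12]
6<7: swap(0,0), lo=1 mid=1 ⇒ [6,18,7,11,5,13,19,12]
18>7: swap(1,5), hi=4 ⇒ [6,13,7,11,5,18,19,12]
13>7: swap(1,4), hi=3 ⇒ [6,5,7,11,13,18,19,12]
5<7: swap(1,1), lo=2 mid=2 ⇒ [6,5,7,11,13,18,19,12]
7=7: mid=3
11>7: swap(3,3), hi=2 ⇒ [6,5,7,11,13,18,19,12]
done. lo=2 hi=2; A=[6,5,7,11,13,18,19,12]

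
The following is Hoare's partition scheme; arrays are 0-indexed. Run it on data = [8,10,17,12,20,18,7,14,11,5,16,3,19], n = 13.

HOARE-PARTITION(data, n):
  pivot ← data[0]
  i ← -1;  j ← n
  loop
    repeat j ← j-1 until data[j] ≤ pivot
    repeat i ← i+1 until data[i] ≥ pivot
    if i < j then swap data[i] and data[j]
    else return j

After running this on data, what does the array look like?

[3,5,7,12,20,18,17,14,11,10,16,8,19]

pivot = data[0] = 8; i = -1, j = 13
j→11 (data[11]=3≤8), i→0 (data[0]=8≥8); i<j, swap → [3,10,17,12,20,18,7,14,11,5,16,8,19]
j→9 (data[9]=5≤8), i→1 (data[1]=10≥8); i<j, swap → [3,5,17,12,20,18,7,14,11,10,16,8,19]
j→6 (data[6]=7≤8), i→2 (data[2]=17≥8); i<j, swap → [3,5,7,12,20,18,17,14,11,10,16,8,19]
j→2, i→3; i≥j, return j=2. data = [3,5,7,12,20,18,17,14,11,10,16,8,19]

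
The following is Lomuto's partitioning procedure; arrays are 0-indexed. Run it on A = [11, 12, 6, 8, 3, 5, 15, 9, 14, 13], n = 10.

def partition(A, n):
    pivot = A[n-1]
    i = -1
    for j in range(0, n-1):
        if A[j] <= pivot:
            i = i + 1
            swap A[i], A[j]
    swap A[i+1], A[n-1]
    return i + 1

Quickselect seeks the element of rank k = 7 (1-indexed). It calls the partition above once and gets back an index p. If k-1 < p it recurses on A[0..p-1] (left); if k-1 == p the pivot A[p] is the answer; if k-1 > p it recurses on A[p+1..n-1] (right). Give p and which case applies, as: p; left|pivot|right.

pivot=13, i=-1
j=0: 11≤13, i=0, swap(0,0) ⇒ [11, 12, 6, 8, 3, 5, 15, 9, 14, 13]
j=1: 12≤13, i=1, swap(1,1) ⇒ [11, 12, 6, 8, 3, 5, 15, 9, 14, 13]
j=2: 6≤13, i=2, swap(2,2) ⇒ [11, 12, 6, 8, 3, 5, 15, 9, 14, 13]
j=3: 8≤13, i=3, swap(3,3) ⇒ [11, 12, 6, 8, 3, 5, 15, 9, 14, 13]
j=4: 3≤13, i=4, swap(4,4) ⇒ [11, 12, 6, 8, 3, 5, 15, 9, 14, 13]
j=5: 5≤13, i=5, swap(5,5) ⇒ [11, 12, 6, 8, 3, 5, 15, 9, 14, 13]
j=6: 15>13, skip
j=7: 9≤13, i=6, swap(6,7) ⇒ [11, 12, 6, 8, 3, 5, 9, 15, 14, 13]
j=8: 14>13, skip
swap(7,9) ⇒ [11, 12, 6, 8, 3, 5, 9, 13, 14, 15]; return 7
p = 7; k-1 = 6 < 7 ⇒ left

7; left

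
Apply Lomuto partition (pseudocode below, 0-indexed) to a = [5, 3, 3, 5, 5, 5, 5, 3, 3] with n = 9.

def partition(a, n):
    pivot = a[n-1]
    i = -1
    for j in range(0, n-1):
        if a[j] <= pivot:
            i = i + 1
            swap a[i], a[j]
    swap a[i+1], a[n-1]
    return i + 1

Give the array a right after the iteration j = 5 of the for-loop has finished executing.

pivot = a[8] = 3; i = -1
j=0: a[0]=5 > 3 → no swap
j=1: a[1]=3 ≤ 3 → i=0, swap a[0],a[1] → [3, 5, 3, 5, 5, 5, 5, 3, 3]
j=2: a[2]=3 ≤ 3 → i=1, swap a[1],a[2] → [3, 3, 5, 5, 5, 5, 5, 3, 3]
j=3: a[3]=5 > 3 → no swap
j=4: a[4]=5 > 3 → no swap
j=5: a[5]=5 > 3 → no swap
(after j=5) a = [3, 3, 5, 5, 5, 5, 5, 3, 3]

[3, 3, 5, 5, 5, 5, 5, 3, 3]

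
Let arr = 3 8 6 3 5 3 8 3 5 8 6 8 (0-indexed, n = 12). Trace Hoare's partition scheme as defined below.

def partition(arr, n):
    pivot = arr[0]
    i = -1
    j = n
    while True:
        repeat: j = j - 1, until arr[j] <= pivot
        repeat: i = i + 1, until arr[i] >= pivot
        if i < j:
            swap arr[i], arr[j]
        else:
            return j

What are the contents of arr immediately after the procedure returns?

3 3 3 6 5 8 8 3 5 8 6 8

pivot=3
j stops at 7 (3), i stops at 0 (3); swap ⇒ 3 8 6 3 5 3 8 3 5 8 6 8
j stops at 5 (3), i stops at 1 (8); swap ⇒ 3 3 6 3 5 8 8 3 5 8 6 8
j stops at 3 (3), i stops at 2 (6); swap ⇒ 3 3 3 6 5 8 8 3 5 8 6 8
j stops at 2, i stops at 3; i≥j ⇒ return 2. arr=3 3 3 6 5 8 8 3 5 8 6 8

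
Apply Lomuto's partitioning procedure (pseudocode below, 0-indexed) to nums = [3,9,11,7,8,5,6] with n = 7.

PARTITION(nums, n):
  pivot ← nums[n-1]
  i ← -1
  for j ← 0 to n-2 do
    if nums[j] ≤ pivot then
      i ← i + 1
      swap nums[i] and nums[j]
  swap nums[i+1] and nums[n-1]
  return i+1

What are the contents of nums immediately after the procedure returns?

pivot = nums[6] = 6; i = -1
j=0: nums[0]=3 ≤ 6 → i=0, swap nums[0],nums[0] (no change) → [3,9,11,7,8,5,6]
j=1: nums[1]=9 > 6 → no swap
j=2: nums[2]=11 > 6 → no swap
j=3: nums[3]=7 > 6 → no swap
j=4: nums[4]=8 > 6 → no swap
j=5: nums[5]=5 ≤ 6 → i=1, swap nums[1],nums[5] → [3,5,11,7,8,9,6]
final swap nums[2],nums[6] → [3,5,6,7,8,9,11]; return 2

[3,5,6,7,8,9,11]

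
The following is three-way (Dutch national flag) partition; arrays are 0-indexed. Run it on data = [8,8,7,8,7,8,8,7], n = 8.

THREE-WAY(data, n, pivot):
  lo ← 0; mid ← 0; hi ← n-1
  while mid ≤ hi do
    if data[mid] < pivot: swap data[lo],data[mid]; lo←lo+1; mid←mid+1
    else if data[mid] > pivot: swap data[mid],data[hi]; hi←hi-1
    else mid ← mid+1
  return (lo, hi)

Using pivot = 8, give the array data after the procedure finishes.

[7,7,7,8,8,8,8,8]

pivot = 8; lo=0, mid=0, hi=7
data[mid]=8=8: mid=1
data[mid]=8=8: mid=2
data[mid]=7<8: swap data[0],data[2]; lo=1,mid=3 → [7,8,8,8,7,8,8,7]
data[mid]=8=8: mid=4
data[mid]=7<8: swap data[1],data[4]; lo=2,mid=5 → [7,7,8,8,8,8,8,7]
data[mid]=8=8: mid=6
data[mid]=8=8: mid=7
data[mid]=7<8: swap data[2],data[7]; lo=3,mid=8 → [7,7,7,8,8,8,8,8]
end: lo=3, hi=7; data = [7,7,7,8,8,8,8,8]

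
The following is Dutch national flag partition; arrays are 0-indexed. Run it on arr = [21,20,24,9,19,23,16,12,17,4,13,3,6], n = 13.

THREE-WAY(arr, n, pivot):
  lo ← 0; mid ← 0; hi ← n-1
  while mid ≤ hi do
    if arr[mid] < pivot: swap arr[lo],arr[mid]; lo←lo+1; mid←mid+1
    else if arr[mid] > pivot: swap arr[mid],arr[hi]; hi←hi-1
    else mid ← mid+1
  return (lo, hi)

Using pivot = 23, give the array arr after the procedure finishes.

[21,20,6,9,19,16,12,17,4,13,3,23,24]

lo=0 mid=0 hi=12
21<23: swap(0,0), lo=1 mid=1 ⇒ [21,20,24,9,19,23,16,12,17,4,13,3,6]
20<23: swap(1,1), lo=2 mid=2 ⇒ [21,20,24,9,19,23,16,12,17,4,13,3,6]
24>23: swap(2,12), hi=11 ⇒ [21,20,6,9,19,23,16,12,17,4,13,3,24]
6<23: swap(2,2), lo=3 mid=3 ⇒ [21,20,6,9,19,23,16,12,17,4,13,3,24]
9<23: swap(3,3), lo=4 mid=4 ⇒ [21,20,6,9,19,23,16,12,17,4,13,3,24]
19<23: swap(4,4), lo=5 mid=5 ⇒ [21,20,6,9,19,23,16,12,17,4,13,3,24]
23=23: mid=6
16<23: swap(5,6), lo=6 mid=7 ⇒ [21,20,6,9,19,16,23,12,17,4,13,3,24]
12<23: swap(6,7), lo=7 mid=8 ⇒ [21,20,6,9,19,16,12,23,17,4,13,3,24]
17<23: swap(7,8), lo=8 mid=9 ⇒ [21,20,6,9,19,16,12,17,23,4,13,3,24]
4<23: swap(8,9), lo=9 mid=10 ⇒ [21,20,6,9,19,16,12,17,4,23,13,3,24]
13<23: swap(9,10), lo=10 mid=11 ⇒ [21,20,6,9,19,16,12,17,4,13,23,3,24]
3<23: swap(10,11), lo=11 mid=12 ⇒ [21,20,6,9,19,16,12,17,4,13,3,23,24]
done. lo=11 hi=11; arr=[21,20,6,9,19,16,12,17,4,13,3,23,24]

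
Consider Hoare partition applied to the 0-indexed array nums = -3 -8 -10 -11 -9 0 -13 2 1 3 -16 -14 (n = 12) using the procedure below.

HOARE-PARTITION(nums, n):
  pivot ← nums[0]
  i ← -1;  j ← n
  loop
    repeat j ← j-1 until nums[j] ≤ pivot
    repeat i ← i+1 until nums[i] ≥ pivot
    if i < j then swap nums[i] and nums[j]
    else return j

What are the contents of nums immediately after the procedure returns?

pivot = nums[0] = -3; i = -1, j = 12
j→11 (nums[11]=-14≤-3), i→0 (nums[0]=-3≥-3); i<j, swap → -14 -8 -10 -11 -9 0 -13 2 1 3 -16 -3
j→10 (nums[10]=-16≤-3), i→5 (nums[5]=0≥-3); i<j, swap → -14 -8 -10 -11 -9 -16 -13 2 1 3 0 -3
j→6, i→7; i≥j, return j=6. nums = -14 -8 -10 -11 -9 -16 -13 2 1 3 0 -3

-14 -8 -10 -11 -9 -16 -13 2 1 3 0 -3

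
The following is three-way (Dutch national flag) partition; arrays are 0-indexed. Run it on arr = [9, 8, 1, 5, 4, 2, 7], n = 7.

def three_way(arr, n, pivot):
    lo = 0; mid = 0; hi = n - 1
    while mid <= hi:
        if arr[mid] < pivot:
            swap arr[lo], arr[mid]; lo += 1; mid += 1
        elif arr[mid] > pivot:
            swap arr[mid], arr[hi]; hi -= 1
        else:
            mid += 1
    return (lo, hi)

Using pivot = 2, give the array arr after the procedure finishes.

[1, 2, 5, 4, 8, 7, 9]

lo=0 mid=0 hi=6
9>2: swap(0,6), hi=5 ⇒ [7, 8, 1, 5, 4, 2, 9]
7>2: swap(0,5), hi=4 ⇒ [2, 8, 1, 5, 4, 7, 9]
2=2: mid=1
8>2: swap(1,4), hi=3 ⇒ [2, 4, 1, 5, 8, 7, 9]
4>2: swap(1,3), hi=2 ⇒ [2, 5, 1, 4, 8, 7, 9]
5>2: swap(1,2), hi=1 ⇒ [2, 1, 5, 4, 8, 7, 9]
1<2: swap(0,1), lo=1 mid=2 ⇒ [1, 2, 5, 4, 8, 7, 9]
done. lo=1 hi=1; arr=[1, 2, 5, 4, 8, 7, 9]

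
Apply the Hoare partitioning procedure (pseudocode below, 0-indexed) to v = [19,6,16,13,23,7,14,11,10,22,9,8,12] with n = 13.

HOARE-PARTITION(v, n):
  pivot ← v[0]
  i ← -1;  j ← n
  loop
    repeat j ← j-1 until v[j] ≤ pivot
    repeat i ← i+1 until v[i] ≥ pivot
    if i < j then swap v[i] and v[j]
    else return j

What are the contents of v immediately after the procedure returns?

[12,6,16,13,8,7,14,11,10,9,22,23,19]

pivot=19
j stops at 12 (12), i stops at 0 (19); swap ⇒ [12,6,16,13,23,7,14,11,10,22,9,8,19]
j stops at 11 (8), i stops at 4 (23); swap ⇒ [12,6,16,13,8,7,14,11,10,22,9,23,19]
j stops at 10 (9), i stops at 9 (22); swap ⇒ [12,6,16,13,8,7,14,11,10,9,22,23,19]
j stops at 9, i stops at 10; i≥j ⇒ return 9. v=[12,6,16,13,8,7,14,11,10,9,22,23,19]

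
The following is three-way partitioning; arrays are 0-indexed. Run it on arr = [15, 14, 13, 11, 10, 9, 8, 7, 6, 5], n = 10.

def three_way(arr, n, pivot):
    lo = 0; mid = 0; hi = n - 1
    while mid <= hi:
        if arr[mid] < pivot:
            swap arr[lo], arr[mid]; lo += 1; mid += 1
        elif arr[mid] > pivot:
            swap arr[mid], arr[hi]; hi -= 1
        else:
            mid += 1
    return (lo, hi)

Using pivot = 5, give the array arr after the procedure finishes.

lo=0 mid=0 hi=9
15>5: swap(0,9), hi=8 ⇒ [5, 14, 13, 11, 10, 9, 8, 7, 6, 15]
5=5: mid=1
14>5: swap(1,8), hi=7 ⇒ [5, 6, 13, 11, 10, 9, 8, 7, 14, 15]
6>5: swap(1,7), hi=6 ⇒ [5, 7, 13, 11, 10, 9, 8, 6, 14, 15]
7>5: swap(1,6), hi=5 ⇒ [5, 8, 13, 11, 10, 9, 7, 6, 14, 15]
8>5: swap(1,5), hi=4 ⇒ [5, 9, 13, 11, 10, 8, 7, 6, 14, 15]
9>5: swap(1,4), hi=3 ⇒ [5, 10, 13, 11, 9, 8, 7, 6, 14, 15]
10>5: swap(1,3), hi=2 ⇒ [5, 11, 13, 10, 9, 8, 7, 6, 14, 15]
11>5: swap(1,2), hi=1 ⇒ [5, 13, 11, 10, 9, 8, 7, 6, 14, 15]
13>5: swap(1,1), hi=0 ⇒ [5, 13, 11, 10, 9, 8, 7, 6, 14, 15]
done. lo=0 hi=0; arr=[5, 13, 11, 10, 9, 8, 7, 6, 14, 15]

[5, 13, 11, 10, 9, 8, 7, 6, 14, 15]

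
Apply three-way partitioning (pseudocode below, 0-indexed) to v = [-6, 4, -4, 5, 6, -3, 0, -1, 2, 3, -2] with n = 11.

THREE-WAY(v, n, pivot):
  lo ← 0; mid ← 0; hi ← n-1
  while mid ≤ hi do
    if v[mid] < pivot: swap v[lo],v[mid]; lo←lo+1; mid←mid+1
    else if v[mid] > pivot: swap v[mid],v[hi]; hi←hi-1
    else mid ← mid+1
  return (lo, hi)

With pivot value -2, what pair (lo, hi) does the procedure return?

(3, 3)

pivot = -2; lo=0, mid=0, hi=10
v[mid]=-6<-2: swap v[0],v[0]; lo=1,mid=1 → [-6, 4, -4, 5, 6, -3, 0, -1, 2, 3, -2]
v[mid]=4>-2: swap v[1],v[10]; hi=9 → [-6, -2, -4, 5, 6, -3, 0, -1, 2, 3, 4]
v[mid]=-2=-2: mid=2
v[mid]=-4<-2: swap v[1],v[2]; lo=2,mid=3 → [-6, -4, -2, 5, 6, -3, 0, -1, 2, 3, 4]
v[mid]=5>-2: swap v[3],v[9]; hi=8 → [-6, -4, -2, 3, 6, -3, 0, -1, 2, 5, 4]
v[mid]=3>-2: swap v[3],v[8]; hi=7 → [-6, -4, -2, 2, 6, -3, 0, -1, 3, 5, 4]
v[mid]=2>-2: swap v[3],v[7]; hi=6 → [-6, -4, -2, -1, 6, -3, 0, 2, 3, 5, 4]
v[mid]=-1>-2: swap v[3],v[6]; hi=5 → [-6, -4, -2, 0, 6, -3, -1, 2, 3, 5, 4]
v[mid]=0>-2: swap v[3],v[5]; hi=4 → [-6, -4, -2, -3, 6, 0, -1, 2, 3, 5, 4]
v[mid]=-3<-2: swap v[2],v[3]; lo=3,mid=4 → [-6, -4, -3, -2, 6, 0, -1, 2, 3, 5, 4]
v[mid]=6>-2: swap v[4],v[4]; hi=3 → [-6, -4, -3, -2, 6, 0, -1, 2, 3, 5, 4]
end: lo=3, hi=3; v = [-6, -4, -3, -2, 6, 0, -1, 2, 3, 5, 4]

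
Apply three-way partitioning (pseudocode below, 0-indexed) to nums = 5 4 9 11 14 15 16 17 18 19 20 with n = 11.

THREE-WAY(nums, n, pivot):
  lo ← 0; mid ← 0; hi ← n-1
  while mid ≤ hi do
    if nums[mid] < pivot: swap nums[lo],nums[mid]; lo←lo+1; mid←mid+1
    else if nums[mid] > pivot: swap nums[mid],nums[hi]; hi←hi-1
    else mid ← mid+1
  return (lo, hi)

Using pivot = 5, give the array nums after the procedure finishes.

4 5 11 14 15 16 17 18 19 20 9

pivot = 5; lo=0, mid=0, hi=10
nums[mid]=5=5: mid=1
nums[mid]=4<5: swap nums[0],nums[1]; lo=1,mid=2 → 4 5 9 11 14 15 16 17 18 19 20
nums[mid]=9>5: swap nums[2],nums[10]; hi=9 → 4 5 20 11 14 15 16 17 18 19 9
nums[mid]=20>5: swap nums[2],nums[9]; hi=8 → 4 5 19 11 14 15 16 17 18 20 9
nums[mid]=19>5: swap nums[2],nums[8]; hi=7 → 4 5 18 11 14 15 16 17 19 20 9
nums[mid]=18>5: swap nums[2],nums[7]; hi=6 → 4 5 17 11 14 15 16 18 19 20 9
nums[mid]=17>5: swap nums[2],nums[6]; hi=5 → 4 5 16 11 14 15 17 18 19 20 9
nums[mid]=16>5: swap nums[2],nums[5]; hi=4 → 4 5 15 11 14 16 17 18 19 20 9
nums[mid]=15>5: swap nums[2],nums[4]; hi=3 → 4 5 14 11 15 16 17 18 19 20 9
nums[mid]=14>5: swap nums[2],nums[3]; hi=2 → 4 5 11 14 15 16 17 18 19 20 9
nums[mid]=11>5: swap nums[2],nums[2]; hi=1 → 4 5 11 14 15 16 17 18 19 20 9
end: lo=1, hi=1; nums = 4 5 11 14 15 16 17 18 19 20 9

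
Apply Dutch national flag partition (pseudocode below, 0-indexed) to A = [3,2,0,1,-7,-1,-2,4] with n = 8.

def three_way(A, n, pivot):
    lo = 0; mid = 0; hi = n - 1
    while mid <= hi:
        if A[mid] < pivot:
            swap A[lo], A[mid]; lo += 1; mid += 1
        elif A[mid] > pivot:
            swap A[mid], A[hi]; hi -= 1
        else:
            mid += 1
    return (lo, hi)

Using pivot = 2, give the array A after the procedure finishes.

[-2,0,1,-7,-1,2,4,3]

lo=0 mid=0 hi=7
3>2: swap(0,7), hi=6 ⇒ [4,2,0,1,-7,-1,-2,3]
4>2: swap(0,6), hi=5 ⇒ [-2,2,0,1,-7,-1,4,3]
-2<2: swap(0,0), lo=1 mid=1 ⇒ [-2,2,0,1,-7,-1,4,3]
2=2: mid=2
0<2: swap(1,2), lo=2 mid=3 ⇒ [-2,0,2,1,-7,-1,4,3]
1<2: swap(2,3), lo=3 mid=4 ⇒ [-2,0,1,2,-7,-1,4,3]
-7<2: swap(3,4), lo=4 mid=5 ⇒ [-2,0,1,-7,2,-1,4,3]
-1<2: swap(4,5), lo=5 mid=6 ⇒ [-2,0,1,-7,-1,2,4,3]
done. lo=5 hi=5; A=[-2,0,1,-7,-1,2,4,3]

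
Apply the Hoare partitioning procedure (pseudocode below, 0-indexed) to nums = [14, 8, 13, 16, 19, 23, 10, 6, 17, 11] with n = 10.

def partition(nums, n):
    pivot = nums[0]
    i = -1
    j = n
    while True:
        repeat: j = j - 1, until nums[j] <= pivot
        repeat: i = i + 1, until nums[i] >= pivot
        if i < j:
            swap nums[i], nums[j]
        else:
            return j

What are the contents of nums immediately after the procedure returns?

pivot=14
j stops at 9 (11), i stops at 0 (14); swap ⇒ [11, 8, 13, 16, 19, 23, 10, 6, 17, 14]
j stops at 7 (6), i stops at 3 (16); swap ⇒ [11, 8, 13, 6, 19, 23, 10, 16, 17, 14]
j stops at 6 (10), i stops at 4 (19); swap ⇒ [11, 8, 13, 6, 10, 23, 19, 16, 17, 14]
j stops at 4, i stops at 5; i≥j ⇒ return 4. nums=[11, 8, 13, 6, 10, 23, 19, 16, 17, 14]

[11, 8, 13, 6, 10, 23, 19, 16, 17, 14]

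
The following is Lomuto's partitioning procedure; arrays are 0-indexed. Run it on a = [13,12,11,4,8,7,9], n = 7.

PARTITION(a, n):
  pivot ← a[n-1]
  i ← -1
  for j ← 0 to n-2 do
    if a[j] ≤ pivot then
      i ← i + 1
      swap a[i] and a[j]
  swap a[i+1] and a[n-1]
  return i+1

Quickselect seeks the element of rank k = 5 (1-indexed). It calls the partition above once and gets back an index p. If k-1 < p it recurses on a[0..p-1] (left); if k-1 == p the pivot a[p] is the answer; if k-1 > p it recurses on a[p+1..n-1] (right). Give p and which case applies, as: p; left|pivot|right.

3; right

pivot = a[6] = 9; i = -1
j=0: a[0]=13 > 9 → no swap
j=1: a[1]=12 > 9 → no swap
j=2: a[2]=11 > 9 → no swap
j=3: a[3]=4 ≤ 9 → i=0, swap a[0],a[3] → [4,12,11,13,8,7,9]
j=4: a[4]=8 ≤ 9 → i=1, swap a[1],a[4] → [4,8,11,13,12,7,9]
j=5: a[5]=7 ≤ 9 → i=2, swap a[2],a[5] → [4,8,7,13,12,11,9]
final swap a[3],a[6] → [4,8,7,9,12,11,13]; return 3
p = 3; k-1 = 4 > 3 ⇒ right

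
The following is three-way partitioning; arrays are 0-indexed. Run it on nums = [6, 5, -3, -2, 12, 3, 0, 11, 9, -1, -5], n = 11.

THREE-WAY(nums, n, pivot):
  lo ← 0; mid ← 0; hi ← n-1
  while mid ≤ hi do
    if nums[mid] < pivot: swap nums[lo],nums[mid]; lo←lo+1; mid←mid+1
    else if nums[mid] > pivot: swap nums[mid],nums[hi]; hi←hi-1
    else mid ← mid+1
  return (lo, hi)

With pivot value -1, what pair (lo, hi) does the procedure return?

(3, 3)

pivot = -1; lo=0, mid=0, hi=10
nums[mid]=6>-1: swap nums[0],nums[10]; hi=9 → [-5, 5, -3, -2, 12, 3, 0, 11, 9, -1, 6]
nums[mid]=-5<-1: swap nums[0],nums[0]; lo=1,mid=1 → [-5, 5, -3, -2, 12, 3, 0, 11, 9, -1, 6]
nums[mid]=5>-1: swap nums[1],nums[9]; hi=8 → [-5, -1, -3, -2, 12, 3, 0, 11, 9, 5, 6]
nums[mid]=-1=-1: mid=2
nums[mid]=-3<-1: swap nums[1],nums[2]; lo=2,mid=3 → [-5, -3, -1, -2, 12, 3, 0, 11, 9, 5, 6]
nums[mid]=-2<-1: swap nums[2],nums[3]; lo=3,mid=4 → [-5, -3, -2, -1, 12, 3, 0, 11, 9, 5, 6]
nums[mid]=12>-1: swap nums[4],nums[8]; hi=7 → [-5, -3, -2, -1, 9, 3, 0, 11, 12, 5, 6]
nums[mid]=9>-1: swap nums[4],nums[7]; hi=6 → [-5, -3, -2, -1, 11, 3, 0, 9, 12, 5, 6]
nums[mid]=11>-1: swap nums[4],nums[6]; hi=5 → [-5, -3, -2, -1, 0, 3, 11, 9, 12, 5, 6]
nums[mid]=0>-1: swap nums[4],nums[5]; hi=4 → [-5, -3, -2, -1, 3, 0, 11, 9, 12, 5, 6]
nums[mid]=3>-1: swap nums[4],nums[4]; hi=3 → [-5, -3, -2, -1, 3, 0, 11, 9, 12, 5, 6]
end: lo=3, hi=3; nums = [-5, -3, -2, -1, 3, 0, 11, 9, 12, 5, 6]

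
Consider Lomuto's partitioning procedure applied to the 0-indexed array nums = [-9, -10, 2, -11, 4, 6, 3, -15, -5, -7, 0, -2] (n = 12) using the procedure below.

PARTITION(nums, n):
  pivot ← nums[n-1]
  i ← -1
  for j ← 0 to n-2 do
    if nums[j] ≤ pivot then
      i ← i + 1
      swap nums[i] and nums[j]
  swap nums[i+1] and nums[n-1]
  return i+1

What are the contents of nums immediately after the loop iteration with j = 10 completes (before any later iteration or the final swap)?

pivot=-2, i=-1
j=0: -9≤-2, i=0, swap(0,0) ⇒ [-9, -10, 2, -11, 4, 6, 3, -15, -5, -7, 0, -2]
j=1: -10≤-2, i=1, swap(1,1) ⇒ [-9, -10, 2, -11, 4, 6, 3, -15, -5, -7, 0, -2]
j=2: 2>-2, skip
j=3: -11≤-2, i=2, swap(2,3) ⇒ [-9, -10, -11, 2, 4, 6, 3, -15, -5, -7, 0, -2]
j=4: 4>-2, skip
j=5: 6>-2, skip
j=6: 3>-2, skip
j=7: -15≤-2, i=3, swap(3,7) ⇒ [-9, -10, -11, -15, 4, 6, 3, 2, -5, -7, 0, -2]
j=8: -5≤-2, i=4, swap(4,8) ⇒ [-9, -10, -11, -15, -5, 6, 3, 2, 4, -7, 0, -2]
j=9: -7≤-2, i=5, swap(5,9) ⇒ [-9, -10, -11, -15, -5, -7, 3, 2, 4, 6, 0, -2]
j=10: 0>-2, skip
(after j=10) nums = [-9, -10, -11, -15, -5, -7, 3, 2, 4, 6, 0, -2]

[-9, -10, -11, -15, -5, -7, 3, 2, 4, 6, 0, -2]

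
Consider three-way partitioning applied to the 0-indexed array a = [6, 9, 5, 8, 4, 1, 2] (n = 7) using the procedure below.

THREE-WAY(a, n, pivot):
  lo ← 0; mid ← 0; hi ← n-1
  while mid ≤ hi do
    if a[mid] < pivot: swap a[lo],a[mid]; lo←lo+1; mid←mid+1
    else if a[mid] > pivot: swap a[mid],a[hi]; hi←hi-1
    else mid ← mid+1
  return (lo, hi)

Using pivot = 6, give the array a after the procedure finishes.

[2, 5, 1, 4, 6, 8, 9]

pivot = 6; lo=0, mid=0, hi=6
a[mid]=6=6: mid=1
a[mid]=9>6: swap a[1],a[6]; hi=5 → [6, 2, 5, 8, 4, 1, 9]
a[mid]=2<6: swap a[0],a[1]; lo=1,mid=2 → [2, 6, 5, 8, 4, 1, 9]
a[mid]=5<6: swap a[1],a[2]; lo=2,mid=3 → [2, 5, 6, 8, 4, 1, 9]
a[mid]=8>6: swap a[3],a[5]; hi=4 → [2, 5, 6, 1, 4, 8, 9]
a[mid]=1<6: swap a[2],a[3]; lo=3,mid=4 → [2, 5, 1, 6, 4, 8, 9]
a[mid]=4<6: swap a[3],a[4]; lo=4,mid=5 → [2, 5, 1, 4, 6, 8, 9]
end: lo=4, hi=4; a = [2, 5, 1, 4, 6, 8, 9]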